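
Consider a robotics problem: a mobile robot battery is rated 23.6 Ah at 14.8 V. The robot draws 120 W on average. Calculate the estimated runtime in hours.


E = 23.6*14.8 = 349.2800 Wh
t = E/P = 349.2800/120 = 2.9107

2.9107 hours


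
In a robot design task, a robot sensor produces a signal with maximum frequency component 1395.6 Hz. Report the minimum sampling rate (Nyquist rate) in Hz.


f_s,min = 2*f_max = 2*1395.6 = 2791.2000

2791.2000 Hz


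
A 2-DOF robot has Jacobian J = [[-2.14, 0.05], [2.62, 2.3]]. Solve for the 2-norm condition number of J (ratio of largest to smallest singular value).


JJ^T eigenvalues: trace(JJ^T) = 16.7365, det(JJ^T) = det(J)^2 = 25.53280900
s_max^2 = (16.7365 + sqrt(177.97919625))/2 = 15.03869219
s_min^2 = (16.7365 - sqrt(177.97919625))/2 = 1.69780781
kappa = s_max/s_min = sqrt(15.03869219/1.69780781) = 2.9762

2.9762


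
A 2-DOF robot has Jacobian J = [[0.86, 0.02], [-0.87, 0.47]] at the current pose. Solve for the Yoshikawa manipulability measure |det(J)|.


det(J) = 0.86*0.47 - (0.02)*(-0.87) = 0.4216
|det(J)| = 0.4216

0.4216


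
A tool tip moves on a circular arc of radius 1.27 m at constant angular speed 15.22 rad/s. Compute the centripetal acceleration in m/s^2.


a_c = omega^2 * r = 15.22^2 * 1.27 = 294.1935

294.1935 m/s^2


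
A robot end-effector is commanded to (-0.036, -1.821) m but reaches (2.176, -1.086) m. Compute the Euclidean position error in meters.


dx = 2.176 - (-0.036) = 2.2120, dy = -1.086 - (-1.821) = 0.7350
err = sqrt(4.892944 + 0.540225) = 2.3309

2.3309 m


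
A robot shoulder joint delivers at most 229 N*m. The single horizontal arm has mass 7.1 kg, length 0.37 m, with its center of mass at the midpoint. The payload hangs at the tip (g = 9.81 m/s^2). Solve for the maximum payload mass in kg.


tau_arm = m_arm*g*(L/2) = 7.1*9.81*0.37/2 = 12.8854 N*m
tau_payload = tau_max - tau_arm = 229 - 12.8854 = 216.1146
m_payload = tau_payload / (g*L) = 216.1146 / (9.81*0.37) = 59.5406

59.5406 kg


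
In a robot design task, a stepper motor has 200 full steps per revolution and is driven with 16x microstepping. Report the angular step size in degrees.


step = 360/(200*16) = 360/3200 = 0.1125

0.1125 degrees


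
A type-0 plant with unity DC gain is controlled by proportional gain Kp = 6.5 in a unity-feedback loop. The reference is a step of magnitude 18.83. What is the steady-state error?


e_ss = R/(1 + Kp) = 18.83/(1 + 6.5) = 18.83/7.5000 = 2.5107

2.5107


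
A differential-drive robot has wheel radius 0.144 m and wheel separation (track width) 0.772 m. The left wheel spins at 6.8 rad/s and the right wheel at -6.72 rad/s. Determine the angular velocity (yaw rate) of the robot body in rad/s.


omega = r*(wR - wL)/L = 0.144*(-6.72 - (6.8))/0.772 = -2.5219

-2.5219 rad/s


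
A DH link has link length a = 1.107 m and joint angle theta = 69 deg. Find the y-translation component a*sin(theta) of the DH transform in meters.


a*sin(theta) = 1.107*sin(69 deg) = 1.0335

1.0335 m


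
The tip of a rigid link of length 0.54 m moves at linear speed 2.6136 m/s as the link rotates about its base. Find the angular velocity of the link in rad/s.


omega = v / L = 2.6136 / 0.54 = 4.8400

4.8400 rad/s


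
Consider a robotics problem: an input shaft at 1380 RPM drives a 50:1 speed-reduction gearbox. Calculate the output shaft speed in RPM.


omega_out = omega_in / N = 1380 / 50 = 27.6000

27.6000 RPM


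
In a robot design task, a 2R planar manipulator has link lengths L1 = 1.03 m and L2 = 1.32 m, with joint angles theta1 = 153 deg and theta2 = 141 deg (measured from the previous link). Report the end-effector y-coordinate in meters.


y = L1*sin(th1) + L2*sin(th1+th2) = 1.03*sin(153 deg) + 1.32*sin(294 deg) = -0.7383

-0.7383 m


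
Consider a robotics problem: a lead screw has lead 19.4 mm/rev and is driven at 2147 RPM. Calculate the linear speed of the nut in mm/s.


v = lead * (RPM/60) = 19.4*2147/60 = 694.1967

694.1967 mm/s


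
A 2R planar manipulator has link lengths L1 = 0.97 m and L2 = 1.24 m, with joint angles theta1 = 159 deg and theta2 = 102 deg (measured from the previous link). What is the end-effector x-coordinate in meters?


x = L1*cos(th1) + L2*cos(th1+th2) = 0.97*cos(159 deg) + 1.24*cos(261 deg) = -1.0996

-1.0996 m


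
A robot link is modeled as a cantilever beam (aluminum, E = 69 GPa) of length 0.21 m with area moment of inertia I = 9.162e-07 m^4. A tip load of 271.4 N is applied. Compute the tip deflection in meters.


delta = F*L^3/(3*E*I) = 271.4*0.21^3/(3*6.900e+10*9.162e-07)
      = 2.5134354/189653.4 = 1.3253e-05

1.3253e-05 m


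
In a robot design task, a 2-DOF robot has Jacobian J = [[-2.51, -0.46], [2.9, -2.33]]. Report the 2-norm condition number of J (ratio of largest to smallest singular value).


JJ^T eigenvalues: trace(JJ^T) = 20.3506, det(JJ^T) = det(J)^2 = 51.58543329
s_max^2 = (20.3506 + sqrt(207.80518720))/2 = 17.38302480
s_min^2 = (20.3506 - sqrt(207.80518720))/2 = 2.96757520
kappa = s_max/s_min = sqrt(17.38302480/2.96757520) = 2.4203

2.4203


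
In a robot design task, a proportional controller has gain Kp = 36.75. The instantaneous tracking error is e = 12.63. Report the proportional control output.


u_P = Kp * e = 36.75 * 12.63 = 464.1525

464.1525


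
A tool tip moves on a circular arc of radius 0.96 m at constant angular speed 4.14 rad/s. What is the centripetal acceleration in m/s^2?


a_c = omega^2 * r = 4.14^2 * 0.96 = 16.4540

16.4540 m/s^2


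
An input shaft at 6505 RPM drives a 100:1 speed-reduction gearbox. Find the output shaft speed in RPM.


omega_out = omega_in / N = 6505 / 100 = 65.0500

65.0500 RPM


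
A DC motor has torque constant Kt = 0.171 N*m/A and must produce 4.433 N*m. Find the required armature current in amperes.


I = tau / Kt = 4.433/0.171 = 25.9240

25.9240 A


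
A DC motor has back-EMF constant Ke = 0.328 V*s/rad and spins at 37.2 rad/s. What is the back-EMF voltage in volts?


V_emf = Ke * omega = 0.328*37.2 = 12.2016

12.2016 V


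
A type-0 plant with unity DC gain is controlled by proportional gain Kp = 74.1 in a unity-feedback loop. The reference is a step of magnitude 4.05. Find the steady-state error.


e_ss = R/(1 + Kp) = 4.05/(1 + 74.1) = 4.05/75.1000 = 0.0539

0.0539


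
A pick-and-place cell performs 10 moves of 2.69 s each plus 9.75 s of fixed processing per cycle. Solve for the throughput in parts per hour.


T_cycle = 10*2.69 + 9.75 = 36.6500 s
rate = 3600/T = 98.2265

98.2265 parts/hour


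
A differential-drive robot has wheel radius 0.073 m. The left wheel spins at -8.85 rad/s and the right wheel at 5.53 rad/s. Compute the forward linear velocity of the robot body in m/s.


v = r*(wR + wL)/2 = 0.073*(5.53 + -8.85)/2 = -0.1212

-0.1212 m/s


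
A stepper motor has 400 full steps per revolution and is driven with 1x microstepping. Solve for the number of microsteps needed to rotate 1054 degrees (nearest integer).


step_size = 360/(400*1) = 360/400 = 0.900000 deg
n = 1054/(360/400) = 1054*400/360 = 1171.1111 -> 1171

1171 steps


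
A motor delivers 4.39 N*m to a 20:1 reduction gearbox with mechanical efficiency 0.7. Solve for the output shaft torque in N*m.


tau_out = tau_in * N * eta = 4.39 * 20 * 0.7 = 61.4600

61.4600 N*m


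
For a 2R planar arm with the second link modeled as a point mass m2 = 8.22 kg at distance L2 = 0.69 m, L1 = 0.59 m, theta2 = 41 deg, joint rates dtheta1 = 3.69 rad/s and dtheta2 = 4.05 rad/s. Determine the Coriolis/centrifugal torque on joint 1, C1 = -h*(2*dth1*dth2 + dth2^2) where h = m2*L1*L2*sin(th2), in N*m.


h = m2*L1*L2*sin(th2) = 8.22*0.59*0.69*sin(41 deg) = 2.195411
C1 = -h*(2*3.69*4.05 + 4.05^2) = -2.195411*46.2915 = -101.6289

-101.6289 N*m


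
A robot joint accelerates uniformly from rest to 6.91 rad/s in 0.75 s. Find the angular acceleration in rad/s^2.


alpha = delta_omega / t = 6.91 / 0.75 = 9.2133

9.2133 rad/s^2


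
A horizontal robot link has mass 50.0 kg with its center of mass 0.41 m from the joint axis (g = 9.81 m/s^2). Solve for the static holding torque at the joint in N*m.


tau = m*g*L = 50.0 * 9.81 * 0.41 = 201.1050

201.1050 N*m


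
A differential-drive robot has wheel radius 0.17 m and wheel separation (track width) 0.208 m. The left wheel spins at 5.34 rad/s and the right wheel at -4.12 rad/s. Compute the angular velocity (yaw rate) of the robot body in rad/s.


omega = r*(wR - wL)/L = 0.17*(-4.12 - (5.34))/0.208 = -7.7317

-7.7317 rad/s


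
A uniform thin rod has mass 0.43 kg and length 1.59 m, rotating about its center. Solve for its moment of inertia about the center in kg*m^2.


I = (1/12)*m*L^2 = (1/12)*0.43*1.59^2 = 0.0906

0.0906 kg*m^2


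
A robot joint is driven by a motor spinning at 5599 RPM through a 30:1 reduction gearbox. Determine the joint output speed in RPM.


omega_joint = omega_motor / N = 5599 / 30 = 186.6333

186.6333 RPM


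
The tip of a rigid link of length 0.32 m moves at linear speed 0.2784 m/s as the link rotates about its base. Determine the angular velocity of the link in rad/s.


omega = v / L = 0.2784 / 0.32 = 0.8700

0.8700 rad/s


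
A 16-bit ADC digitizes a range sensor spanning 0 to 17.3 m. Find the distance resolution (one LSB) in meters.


res = range / 2^n = 17.3/2^16 = 17.3/65536 = 2.6398e-04

2.6398e-04 m


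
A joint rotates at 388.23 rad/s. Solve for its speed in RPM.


RPM = 388.23 * 60/(2*pi) = 3707.3234

3707.3234 RPM


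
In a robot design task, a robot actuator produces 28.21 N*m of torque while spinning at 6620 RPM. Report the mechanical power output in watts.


omega = 6620 * 2*pi/60 = 693.244779 rad/s
P = tau * omega = 28.21 * 693.244779 = 19556.4352

19556.4352 W


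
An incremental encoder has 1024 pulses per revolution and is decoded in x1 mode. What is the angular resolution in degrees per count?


resolution = 360 / (PPR * 1) = 360 / 1024 = 0.3516

0.3516 degrees


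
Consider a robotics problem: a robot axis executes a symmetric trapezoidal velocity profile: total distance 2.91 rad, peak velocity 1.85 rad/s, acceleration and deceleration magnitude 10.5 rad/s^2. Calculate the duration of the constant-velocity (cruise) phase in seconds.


t_acc = v/a = 0.176190 s, d_acc = v^2/(2a) = 0.162976 rad each
d_cruise = 2.91 - 2*0.162976 = 2.584048 rad
t_cruise = d_cruise/v = 2.584048/1.85 = 1.3968

1.3968 s


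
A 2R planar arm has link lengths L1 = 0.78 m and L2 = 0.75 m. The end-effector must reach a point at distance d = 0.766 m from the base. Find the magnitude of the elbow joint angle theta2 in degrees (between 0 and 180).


cos(th2) = (d^2 - L1^2 - L2^2)/(2*L1*L2) = (0.766^2 - 0.78^2 - 0.75^2)/(2*0.78*0.75) = -0.49926838
th2 = acos(-0.49926838) = 119.9516 deg

119.9516 degrees


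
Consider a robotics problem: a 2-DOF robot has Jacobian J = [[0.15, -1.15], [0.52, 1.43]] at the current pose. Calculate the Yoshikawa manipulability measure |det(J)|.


det(J) = 0.15*1.43 - (-1.15)*(0.52) = 0.8125
|det(J)| = 0.8125

0.8125


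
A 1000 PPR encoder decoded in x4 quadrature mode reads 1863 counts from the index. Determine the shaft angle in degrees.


angle = counts * 360 / (PPR*4) = 1863 * 360 / 4000 = 167.6700

167.6700 degrees


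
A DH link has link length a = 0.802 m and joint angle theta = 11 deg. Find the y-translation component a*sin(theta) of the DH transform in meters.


a*sin(theta) = 0.802*sin(11 deg) = 0.1530

0.1530 m


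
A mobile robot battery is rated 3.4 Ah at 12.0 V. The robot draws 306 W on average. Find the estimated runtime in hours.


E = 3.4*12.0 = 40.8000 Wh
t = E/P = 40.8000/306 = 0.1333

0.1333 hours


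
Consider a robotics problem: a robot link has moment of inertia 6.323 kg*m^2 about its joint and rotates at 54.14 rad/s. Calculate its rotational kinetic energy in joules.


KE = (1/2)*I*omega^2 = 0.5*6.323*54.14^2 = 9266.7978

9266.7978 J


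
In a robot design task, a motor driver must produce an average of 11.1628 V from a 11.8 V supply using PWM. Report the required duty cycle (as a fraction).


D = V_avg/V_supply = 11.1628/11.8 = 0.9460

0.9460


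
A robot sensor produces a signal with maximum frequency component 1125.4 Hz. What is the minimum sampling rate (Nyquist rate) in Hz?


f_s,min = 2*f_max = 2*1125.4 = 2250.8000

2250.8000 Hz


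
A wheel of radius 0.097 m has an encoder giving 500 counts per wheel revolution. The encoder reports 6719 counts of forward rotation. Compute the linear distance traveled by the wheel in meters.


revs = 6719/500 = 13.438000
d = revs * 2*pi*r = 13.438000 * 2*pi*0.097 = 8.1900

8.1900 m


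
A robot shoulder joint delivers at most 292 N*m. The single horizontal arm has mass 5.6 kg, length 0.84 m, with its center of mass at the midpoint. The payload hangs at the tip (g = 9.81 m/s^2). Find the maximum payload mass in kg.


tau_arm = m_arm*g*(L/2) = 5.6*9.81*0.84/2 = 23.0731 N*m
tau_payload = tau_max - tau_arm = 292 - 23.0731 = 268.9269
m_payload = tau_payload / (g*L) = 268.9269 / (9.81*0.84) = 32.6352

32.6352 kg


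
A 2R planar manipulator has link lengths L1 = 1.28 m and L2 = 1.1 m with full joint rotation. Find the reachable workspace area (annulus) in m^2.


r_max = L1 + L2 = 2.3800, r_min = |L1 - L2| = 0.1800
A = pi*(r_max^2 - r_min^2) = pi*(5.6644 - 0.0324) = 17.6934

17.6934 m^2


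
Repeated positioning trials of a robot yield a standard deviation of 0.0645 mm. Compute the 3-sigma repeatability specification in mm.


repeatability = 3*sigma = 3*0.0645 = 0.1935

0.1935 mm


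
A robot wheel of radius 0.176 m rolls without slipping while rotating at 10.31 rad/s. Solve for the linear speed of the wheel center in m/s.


v = omega * r = 10.31 * 0.176 = 1.8146

1.8146 m/s


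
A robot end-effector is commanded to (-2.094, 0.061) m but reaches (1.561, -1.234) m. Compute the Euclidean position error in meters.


dx = 1.561 - (-2.094) = 3.6550, dy = -1.234 - (0.061) = -1.2950
err = sqrt(13.359025 + 1.677025) = 3.8776

3.8776 m


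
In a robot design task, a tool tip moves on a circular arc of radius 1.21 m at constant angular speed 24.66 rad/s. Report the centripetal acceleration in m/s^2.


a_c = omega^2 * r = 24.66^2 * 1.21 = 735.8199

735.8199 m/s^2


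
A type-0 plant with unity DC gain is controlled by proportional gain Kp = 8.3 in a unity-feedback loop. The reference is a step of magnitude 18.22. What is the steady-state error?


e_ss = R/(1 + Kp) = 18.22/(1 + 8.3) = 18.22/9.3000 = 1.9591

1.9591


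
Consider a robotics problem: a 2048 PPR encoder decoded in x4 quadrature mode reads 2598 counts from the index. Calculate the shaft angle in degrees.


angle = counts * 360 / (PPR*4) = 2598 * 360 / 8192 = 114.1699

114.1699 degrees


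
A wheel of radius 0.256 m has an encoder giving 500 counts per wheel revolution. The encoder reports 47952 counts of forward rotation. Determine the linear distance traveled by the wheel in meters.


revs = 47952/500 = 95.904000
d = revs * 2*pi*r = 95.904000 * 2*pi*0.256 = 154.2611

154.2611 m


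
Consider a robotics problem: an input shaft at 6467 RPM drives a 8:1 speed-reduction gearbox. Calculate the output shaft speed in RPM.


omega_out = omega_in / N = 6467 / 8 = 808.3750

808.3750 RPM


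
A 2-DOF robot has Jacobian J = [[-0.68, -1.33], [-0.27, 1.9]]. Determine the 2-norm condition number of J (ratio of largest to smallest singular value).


JJ^T eigenvalues: trace(JJ^T) = 5.9142, det(JJ^T) = det(J)^2 = 2.72613121
s_max^2 = (5.9142 + sqrt(24.07323680))/2 = 5.41032425
s_min^2 = (5.9142 - sqrt(24.07323680))/2 = 0.50387575
kappa = s_max/s_min = sqrt(5.41032425/0.50387575) = 3.2768

3.2768


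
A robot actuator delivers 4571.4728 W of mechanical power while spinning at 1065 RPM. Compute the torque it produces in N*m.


omega = 1065 * 2*pi/60 = 111.526539 rad/s
tau = P / omega = 4571.4728 / 111.526539 = 40.9900

40.9900 N*m


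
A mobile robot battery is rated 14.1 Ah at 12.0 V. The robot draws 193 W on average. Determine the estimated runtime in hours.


E = 14.1*12.0 = 169.2000 Wh
t = E/P = 169.2000/193 = 0.8767

0.8767 hours


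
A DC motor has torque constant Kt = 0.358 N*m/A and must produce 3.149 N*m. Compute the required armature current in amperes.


I = tau / Kt = 3.149/0.358 = 8.7961

8.7961 A


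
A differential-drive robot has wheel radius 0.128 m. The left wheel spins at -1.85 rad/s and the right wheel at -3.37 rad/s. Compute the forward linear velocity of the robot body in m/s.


v = r*(wR + wL)/2 = 0.128*(-3.37 + -1.85)/2 = -0.3341

-0.3341 m/s


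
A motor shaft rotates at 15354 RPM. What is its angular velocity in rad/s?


omega = 15354 * 2*pi/60 = 1607.8671

1607.8671 rad/s


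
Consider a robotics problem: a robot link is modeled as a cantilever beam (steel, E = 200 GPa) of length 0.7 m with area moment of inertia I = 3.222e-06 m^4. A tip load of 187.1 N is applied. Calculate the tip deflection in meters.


delta = F*L^3/(3*E*I) = 187.1*0.7^3/(3*2.000e+11*3.222e-06)
      = 64.1753/1933200 = 3.3196e-05

3.3196e-05 m


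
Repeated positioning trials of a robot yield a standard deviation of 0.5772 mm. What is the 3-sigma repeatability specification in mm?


repeatability = 3*sigma = 3*0.5772 = 1.7316

1.7316 mm


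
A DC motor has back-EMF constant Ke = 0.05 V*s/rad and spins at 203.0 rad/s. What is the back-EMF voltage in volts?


V_emf = Ke * omega = 0.05*203.0 = 10.1500

10.1500 V


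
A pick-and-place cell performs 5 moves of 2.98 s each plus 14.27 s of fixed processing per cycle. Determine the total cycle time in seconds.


T = 5*2.98 + 14.27 = 29.1700

29.1700 s


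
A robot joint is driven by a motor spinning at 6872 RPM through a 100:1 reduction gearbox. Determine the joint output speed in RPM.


omega_joint = omega_motor / N = 6872 / 100 = 68.7200

68.7200 RPM


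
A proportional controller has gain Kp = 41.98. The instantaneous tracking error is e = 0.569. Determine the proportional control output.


u_P = Kp * e = 41.98 * 0.569 = 23.8866

23.8866


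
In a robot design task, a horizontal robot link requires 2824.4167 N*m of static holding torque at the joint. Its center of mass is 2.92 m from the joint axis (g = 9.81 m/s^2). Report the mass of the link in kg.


m = tau / (g*L) = 2824.4167 / (9.81 * 2.92) = 98.6000

98.6000 kg


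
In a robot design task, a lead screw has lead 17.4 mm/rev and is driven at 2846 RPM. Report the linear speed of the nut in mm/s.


v = lead * (RPM/60) = 17.4*2846/60 = 825.3400

825.3400 mm/s


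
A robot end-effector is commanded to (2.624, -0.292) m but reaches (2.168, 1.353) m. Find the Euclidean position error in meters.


dx = 2.168 - (2.624) = -0.4560, dy = 1.353 - (-0.292) = 1.6450
err = sqrt(0.207936 + 2.706025) = 1.7070

1.7070 m


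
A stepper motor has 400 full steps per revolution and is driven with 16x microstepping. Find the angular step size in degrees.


step = 360/(400*16) = 360/6400 = 0.0563

0.0563 degrees


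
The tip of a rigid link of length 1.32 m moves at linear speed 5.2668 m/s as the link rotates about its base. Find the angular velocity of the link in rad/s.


omega = v / L = 5.2668 / 1.32 = 3.9900

3.9900 rad/s


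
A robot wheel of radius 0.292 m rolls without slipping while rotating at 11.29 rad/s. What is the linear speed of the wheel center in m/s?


v = omega * r = 11.29 * 0.292 = 3.2967

3.2967 m/s


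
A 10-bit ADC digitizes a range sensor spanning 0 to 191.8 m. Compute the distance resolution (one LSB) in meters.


res = range / 2^n = 191.8/2^10 = 191.8/1024 = 0.1873

0.1873 m


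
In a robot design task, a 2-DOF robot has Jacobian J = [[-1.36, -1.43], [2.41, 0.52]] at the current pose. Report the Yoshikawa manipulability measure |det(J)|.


det(J) = -1.36*0.52 - (-1.43)*(2.41) = 2.7391
|det(J)| = 2.7391

2.7391


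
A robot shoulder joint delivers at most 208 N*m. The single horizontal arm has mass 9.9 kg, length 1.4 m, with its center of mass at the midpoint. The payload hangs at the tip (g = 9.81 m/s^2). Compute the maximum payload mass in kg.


tau_arm = m_arm*g*(L/2) = 9.9*9.81*1.4/2 = 67.9833 N*m
tau_payload = tau_max - tau_arm = 208 - 67.9833 = 140.0167
m_payload = tau_payload / (g*L) = 140.0167 / (9.81*1.4) = 10.1949

10.1949 kg


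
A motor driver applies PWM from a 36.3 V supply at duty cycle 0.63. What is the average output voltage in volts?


V_avg = V_supply * D = 36.3*0.63 = 22.8690

22.8690 V


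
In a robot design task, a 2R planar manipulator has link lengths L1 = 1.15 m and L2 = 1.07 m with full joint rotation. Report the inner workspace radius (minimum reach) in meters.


r_min = |L1 - L2| = |1.15 - 1.07| = 0.0800

0.0800 m


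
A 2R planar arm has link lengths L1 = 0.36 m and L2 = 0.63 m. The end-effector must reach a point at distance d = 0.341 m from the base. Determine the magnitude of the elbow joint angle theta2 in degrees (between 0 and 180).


cos(th2) = (d^2 - L1^2 - L2^2)/(2*L1*L2) = (0.341^2 - 0.36^2 - 0.63^2)/(2*0.36*0.63) = -0.90436287
th2 = acos(-0.90436287) = 154.7376 deg

154.7376 degrees


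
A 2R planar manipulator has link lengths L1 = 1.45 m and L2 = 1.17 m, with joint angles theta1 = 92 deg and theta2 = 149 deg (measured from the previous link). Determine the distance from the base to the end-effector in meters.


x = L1*cos(th1) + L2*cos(th1+th2) = -0.617832
y = L1*sin(th1) + L2*sin(th1+th2) = 0.425812
d = sqrt(x^2 + y^2) = sqrt(0.381716 + 0.181316) = 0.7504

0.7504 m


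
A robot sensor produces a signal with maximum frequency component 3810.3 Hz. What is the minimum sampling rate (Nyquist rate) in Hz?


f_s,min = 2*f_max = 2*3810.3 = 7620.6000

7620.6000 Hz


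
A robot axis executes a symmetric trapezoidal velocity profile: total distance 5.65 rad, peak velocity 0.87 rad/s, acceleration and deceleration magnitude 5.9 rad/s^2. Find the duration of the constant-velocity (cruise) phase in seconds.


t_acc = v/a = 0.147458 s, d_acc = v^2/(2a) = 0.064144 rad each
d_cruise = 5.65 - 2*0.064144 = 5.521712 rad
t_cruise = d_cruise/v = 5.521712/0.87 = 6.3468

6.3468 s


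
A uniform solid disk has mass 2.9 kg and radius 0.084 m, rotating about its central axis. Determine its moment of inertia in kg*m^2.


I = (1/2)*m*R^2 = 0.5*2.9*0.084^2 = 0.0102

0.0102 kg*m^2


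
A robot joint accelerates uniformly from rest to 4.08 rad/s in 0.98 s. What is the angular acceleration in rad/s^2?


alpha = delta_omega / t = 4.08 / 0.98 = 4.1633

4.1633 rad/s^2


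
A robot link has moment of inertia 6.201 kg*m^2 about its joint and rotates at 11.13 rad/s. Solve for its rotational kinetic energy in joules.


KE = (1/2)*I*omega^2 = 0.5*6.201*11.13^2 = 384.0803

384.0803 J


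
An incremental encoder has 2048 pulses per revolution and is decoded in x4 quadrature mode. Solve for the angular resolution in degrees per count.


resolution = 360 / (PPR * 4) = 360 / 8192 = 0.0439

0.0439 degrees


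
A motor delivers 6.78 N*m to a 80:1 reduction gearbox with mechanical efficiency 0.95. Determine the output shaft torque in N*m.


tau_out = tau_in * N * eta = 6.78 * 80 * 0.95 = 515.2800

515.2800 N*m


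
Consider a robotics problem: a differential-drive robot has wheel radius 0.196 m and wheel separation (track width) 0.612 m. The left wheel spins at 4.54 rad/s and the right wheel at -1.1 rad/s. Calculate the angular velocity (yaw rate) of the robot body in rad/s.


omega = r*(wR - wL)/L = 0.196*(-1.1 - (4.54))/0.612 = -1.8063

-1.8063 rad/s


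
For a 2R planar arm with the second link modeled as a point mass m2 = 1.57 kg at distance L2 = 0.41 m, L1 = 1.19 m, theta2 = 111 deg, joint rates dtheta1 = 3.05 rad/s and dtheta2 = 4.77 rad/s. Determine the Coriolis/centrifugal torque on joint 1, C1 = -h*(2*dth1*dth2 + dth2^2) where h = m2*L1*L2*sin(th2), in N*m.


h = m2*L1*L2*sin(th2) = 1.57*1.19*0.41*sin(111 deg) = 0.715125
C1 = -h*(2*3.05*4.77 + 4.77^2) = -0.715125*51.8499 = -37.0792

-37.0792 N*m


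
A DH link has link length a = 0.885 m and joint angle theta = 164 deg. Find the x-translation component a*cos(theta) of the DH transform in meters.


a*cos(theta) = 0.885*cos(164 deg) = -0.8507

-0.8507 m


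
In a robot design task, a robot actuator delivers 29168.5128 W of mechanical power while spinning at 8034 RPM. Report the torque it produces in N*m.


omega = 8034 * 2*pi/60 = 841.318513 rad/s
tau = P / omega = 29168.5128 / 841.318513 = 34.6700

34.6700 N*m


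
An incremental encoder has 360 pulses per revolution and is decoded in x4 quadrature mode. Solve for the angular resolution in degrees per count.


resolution = 360 / (PPR * 4) = 360 / 1440 = 0.2500

0.2500 degrees


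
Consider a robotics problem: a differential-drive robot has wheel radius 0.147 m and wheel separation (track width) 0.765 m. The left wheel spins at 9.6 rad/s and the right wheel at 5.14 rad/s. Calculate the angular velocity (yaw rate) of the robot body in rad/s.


omega = r*(wR - wL)/L = 0.147*(5.14 - (9.6))/0.765 = -0.8570

-0.8570 rad/s


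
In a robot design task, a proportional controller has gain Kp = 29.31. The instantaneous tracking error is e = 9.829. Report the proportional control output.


u_P = Kp * e = 29.31 * 9.829 = 288.0880

288.0880


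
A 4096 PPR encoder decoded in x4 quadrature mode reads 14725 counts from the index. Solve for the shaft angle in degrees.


angle = counts * 360 / (PPR*4) = 14725 * 360 / 16384 = 323.5474

323.5474 degrees


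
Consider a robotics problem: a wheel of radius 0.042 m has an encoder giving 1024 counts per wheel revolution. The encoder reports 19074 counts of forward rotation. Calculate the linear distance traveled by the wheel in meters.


revs = 19074/1024 = 18.626953
d = revs * 2*pi*r = 18.626953 * 2*pi*0.042 = 4.9155

4.9155 m


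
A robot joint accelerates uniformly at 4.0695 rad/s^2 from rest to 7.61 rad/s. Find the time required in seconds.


t = delta_omega / alpha = 7.61 / 4.0695 = 1.8700

1.8700 s


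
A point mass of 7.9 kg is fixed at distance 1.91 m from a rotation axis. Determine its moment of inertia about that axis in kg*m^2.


I = m*r^2 = 7.9*1.91^2 = 28.8200

28.8200 kg*m^2


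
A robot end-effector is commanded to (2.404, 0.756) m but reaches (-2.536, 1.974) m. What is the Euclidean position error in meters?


dx = -2.536 - (2.404) = -4.9400, dy = 1.974 - (0.756) = 1.2180
err = sqrt(24.403600 + 1.483524) = 5.0879

5.0879 m


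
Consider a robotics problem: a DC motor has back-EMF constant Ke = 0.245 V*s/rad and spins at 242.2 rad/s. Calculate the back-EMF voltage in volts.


V_emf = Ke * omega = 0.245*242.2 = 59.3390

59.3390 V


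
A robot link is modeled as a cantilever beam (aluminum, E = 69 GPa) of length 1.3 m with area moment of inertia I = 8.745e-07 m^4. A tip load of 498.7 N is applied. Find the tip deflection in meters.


delta = F*L^3/(3*E*I) = 498.7*1.3^3/(3*6.900e+10*8.745e-07)
      = 1095.6439/181021.5 = 0.0061

0.0061 m


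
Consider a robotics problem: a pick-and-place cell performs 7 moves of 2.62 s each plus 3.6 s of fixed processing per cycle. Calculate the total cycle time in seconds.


T = 7*2.62 + 3.6 = 21.9400

21.9400 s


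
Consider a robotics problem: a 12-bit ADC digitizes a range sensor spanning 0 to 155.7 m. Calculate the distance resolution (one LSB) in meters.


res = range / 2^n = 155.7/2^12 = 155.7/4096 = 0.0380

0.0380 m


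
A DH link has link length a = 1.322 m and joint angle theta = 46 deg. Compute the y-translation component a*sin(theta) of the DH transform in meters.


a*sin(theta) = 1.322*sin(46 deg) = 0.9510

0.9510 m


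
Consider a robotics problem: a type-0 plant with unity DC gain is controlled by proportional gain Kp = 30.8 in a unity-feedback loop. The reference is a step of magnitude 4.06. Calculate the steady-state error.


e_ss = R/(1 + Kp) = 4.06/(1 + 30.8) = 4.06/31.8000 = 0.1277

0.1277


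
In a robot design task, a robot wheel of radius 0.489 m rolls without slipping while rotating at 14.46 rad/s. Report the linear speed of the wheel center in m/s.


v = omega * r = 14.46 * 0.489 = 7.0709

7.0709 m/s


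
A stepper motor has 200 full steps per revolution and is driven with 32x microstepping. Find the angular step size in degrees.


step = 360/(200*32) = 360/6400 = 0.0563

0.0563 degrees


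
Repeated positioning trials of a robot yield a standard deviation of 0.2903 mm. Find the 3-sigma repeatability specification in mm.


repeatability = 3*sigma = 3*0.2903 = 0.8709

0.8709 mm


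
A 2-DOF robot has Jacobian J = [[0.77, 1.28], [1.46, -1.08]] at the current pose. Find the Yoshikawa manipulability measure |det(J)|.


det(J) = 0.77*-1.08 - (1.28)*(1.46) = -2.7004
|det(J)| = 2.7004

2.7004


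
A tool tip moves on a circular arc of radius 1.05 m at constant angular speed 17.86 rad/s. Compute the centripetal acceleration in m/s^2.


a_c = omega^2 * r = 17.86^2 * 1.05 = 334.9286

334.9286 m/s^2


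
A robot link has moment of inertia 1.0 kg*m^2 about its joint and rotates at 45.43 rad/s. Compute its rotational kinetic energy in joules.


KE = (1/2)*I*omega^2 = 0.5*1.0*45.43^2 = 1031.9425

1031.9425 J


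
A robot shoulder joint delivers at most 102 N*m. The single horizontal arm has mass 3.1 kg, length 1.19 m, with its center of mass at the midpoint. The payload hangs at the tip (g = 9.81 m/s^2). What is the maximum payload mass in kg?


tau_arm = m_arm*g*(L/2) = 3.1*9.81*1.19/2 = 18.0945 N*m
tau_payload = tau_max - tau_arm = 102 - 18.0945 = 83.9055
m_payload = tau_payload / (g*L) = 83.9055 / (9.81*1.19) = 7.1874

7.1874 kg


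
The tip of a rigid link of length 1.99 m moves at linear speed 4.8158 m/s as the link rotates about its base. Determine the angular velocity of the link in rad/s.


omega = v / L = 4.8158 / 1.99 = 2.4200

2.4200 rad/s


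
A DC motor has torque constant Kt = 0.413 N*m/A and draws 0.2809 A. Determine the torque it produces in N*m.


tau = Kt * I = 0.413*0.2809 = 0.1160

0.1160 N*m


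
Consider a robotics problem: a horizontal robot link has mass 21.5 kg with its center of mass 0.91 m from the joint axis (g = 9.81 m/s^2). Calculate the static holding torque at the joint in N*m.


tau = m*g*L = 21.5 * 9.81 * 0.91 = 191.9327

191.9327 N*m


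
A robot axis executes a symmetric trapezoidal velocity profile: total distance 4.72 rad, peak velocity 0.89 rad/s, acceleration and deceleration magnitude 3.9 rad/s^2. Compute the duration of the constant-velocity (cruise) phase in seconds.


t_acc = v/a = 0.228205 s, d_acc = v^2/(2a) = 0.101551 rad each
d_cruise = 4.72 - 2*0.101551 = 4.516898 rad
t_cruise = d_cruise/v = 4.516898/0.89 = 5.0752

5.0752 s


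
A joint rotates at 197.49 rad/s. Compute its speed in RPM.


RPM = 197.49 * 60/(2*pi) = 1885.8906

1885.8906 RPM


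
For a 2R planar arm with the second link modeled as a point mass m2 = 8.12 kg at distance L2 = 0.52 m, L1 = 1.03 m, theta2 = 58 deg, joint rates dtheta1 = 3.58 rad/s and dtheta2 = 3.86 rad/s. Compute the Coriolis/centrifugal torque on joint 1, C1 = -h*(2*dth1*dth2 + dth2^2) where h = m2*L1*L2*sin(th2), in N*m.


h = m2*L1*L2*sin(th2) = 8.12*1.03*0.52*sin(58 deg) = 3.688222
C1 = -h*(2*3.58*3.86 + 3.86^2) = -3.688222*42.5372 = -156.8866

-156.8866 N*m


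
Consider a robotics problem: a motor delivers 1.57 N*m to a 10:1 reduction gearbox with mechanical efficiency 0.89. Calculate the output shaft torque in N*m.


tau_out = tau_in * N * eta = 1.57 * 10 * 0.89 = 13.9730

13.9730 N*m


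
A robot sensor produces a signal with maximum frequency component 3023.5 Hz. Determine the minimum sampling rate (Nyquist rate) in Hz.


f_s,min = 2*f_max = 2*3023.5 = 6047.0000

6047.0000 Hz


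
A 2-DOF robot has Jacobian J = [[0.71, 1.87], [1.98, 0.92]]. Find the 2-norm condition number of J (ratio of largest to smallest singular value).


JJ^T eigenvalues: trace(JJ^T) = 8.7678, det(JJ^T) = det(J)^2 = 9.29884036
s_max^2 = (8.7678 + sqrt(39.67895540))/2 = 7.53346169
s_min^2 = (8.7678 - sqrt(39.67895540))/2 = 1.23433831
kappa = s_max/s_min = sqrt(7.53346169/1.23433831) = 2.4705

2.4705


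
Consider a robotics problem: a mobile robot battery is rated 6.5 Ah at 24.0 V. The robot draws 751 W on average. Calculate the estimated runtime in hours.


E = 6.5*24.0 = 156.0000 Wh
t = E/P = 156.0000/751 = 0.2077

0.2077 hours


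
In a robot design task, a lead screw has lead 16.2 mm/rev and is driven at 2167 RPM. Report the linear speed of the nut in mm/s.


v = lead * (RPM/60) = 16.2*2167/60 = 585.0900

585.0900 mm/s


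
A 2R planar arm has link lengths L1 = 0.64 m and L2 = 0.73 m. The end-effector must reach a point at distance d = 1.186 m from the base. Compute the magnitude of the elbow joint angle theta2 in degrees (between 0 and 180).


cos(th2) = (d^2 - L1^2 - L2^2)/(2*L1*L2) = (1.186^2 - 0.64^2 - 0.73^2)/(2*0.64*0.73) = 0.49667808
th2 = acos(0.49667808) = 60.2195 deg

60.2195 degrees


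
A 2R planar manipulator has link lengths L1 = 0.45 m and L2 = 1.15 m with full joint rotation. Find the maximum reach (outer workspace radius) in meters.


r_max = L1 + L2 = 0.45 + 1.15 = 1.6000

1.6000 m


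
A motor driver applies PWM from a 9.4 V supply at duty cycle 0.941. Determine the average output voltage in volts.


V_avg = V_supply * D = 9.4*0.941 = 8.8454

8.8454 V


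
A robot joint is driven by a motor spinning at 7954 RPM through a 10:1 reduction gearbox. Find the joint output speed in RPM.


omega_joint = omega_motor / N = 7954 / 10 = 795.4000

795.4000 RPM


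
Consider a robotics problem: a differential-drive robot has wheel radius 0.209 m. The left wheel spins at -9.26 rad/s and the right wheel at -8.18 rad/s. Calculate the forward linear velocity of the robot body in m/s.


v = r*(wR + wL)/2 = 0.209*(-8.18 + -9.26)/2 = -1.8225

-1.8225 m/s


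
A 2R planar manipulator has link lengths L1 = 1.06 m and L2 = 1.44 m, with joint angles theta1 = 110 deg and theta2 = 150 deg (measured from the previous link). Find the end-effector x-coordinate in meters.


x = L1*cos(th1) + L2*cos(th1+th2) = 1.06*cos(110 deg) + 1.44*cos(260 deg) = -0.6126

-0.6126 m


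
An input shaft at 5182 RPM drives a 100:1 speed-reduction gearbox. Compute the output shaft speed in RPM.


omega_out = omega_in / N = 5182 / 100 = 51.8200

51.8200 RPM


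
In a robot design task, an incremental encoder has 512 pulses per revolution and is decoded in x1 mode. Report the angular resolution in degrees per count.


resolution = 360 / (PPR * 1) = 360 / 512 = 0.7031

0.7031 degrees


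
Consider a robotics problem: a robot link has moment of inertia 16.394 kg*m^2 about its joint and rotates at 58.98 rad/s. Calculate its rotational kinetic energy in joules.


KE = (1/2)*I*omega^2 = 0.5*16.394*58.98^2 = 28514.4154

28514.4154 J


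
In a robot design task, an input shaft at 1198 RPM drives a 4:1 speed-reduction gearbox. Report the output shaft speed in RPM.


omega_out = omega_in / N = 1198 / 4 = 299.5000

299.5000 RPM


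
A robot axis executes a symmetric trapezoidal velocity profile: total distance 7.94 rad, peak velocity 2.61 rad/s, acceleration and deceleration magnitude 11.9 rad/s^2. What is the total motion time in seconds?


t_acc = v/a = 2.61/11.9 = 0.219328 s
d_acc = v^2/(2a) = 0.286223 rad (each ramp)
d_cruise = 7.94 - 2*0.286223 = 7.367554 rad
t_cruise = 7.367554/2.61 = 2.822818 s
t_total = 2*0.219328 + 2.822818 = 3.2615

3.2615 s


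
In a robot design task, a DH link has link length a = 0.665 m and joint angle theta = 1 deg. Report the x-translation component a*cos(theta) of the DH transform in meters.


a*cos(theta) = 0.665*cos(1 deg) = 0.6649

0.6649 m


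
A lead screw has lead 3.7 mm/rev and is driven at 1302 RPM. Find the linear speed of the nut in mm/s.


v = lead * (RPM/60) = 3.7*1302/60 = 80.2900

80.2900 mm/s


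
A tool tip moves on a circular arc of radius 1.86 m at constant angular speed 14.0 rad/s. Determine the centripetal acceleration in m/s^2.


a_c = omega^2 * r = 14.0^2 * 1.86 = 364.5600

364.5600 m/s^2


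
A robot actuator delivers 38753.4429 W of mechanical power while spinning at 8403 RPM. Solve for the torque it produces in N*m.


omega = 8403 * 2*pi/60 = 879.960102 rad/s
tau = P / omega = 38753.4429 / 879.960102 = 44.0400

44.0400 N*m


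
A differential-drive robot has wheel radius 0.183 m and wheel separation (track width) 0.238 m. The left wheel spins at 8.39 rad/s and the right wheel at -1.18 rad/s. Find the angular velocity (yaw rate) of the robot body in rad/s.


omega = r*(wR - wL)/L = 0.183*(-1.18 - (8.39))/0.238 = -7.3584

-7.3584 rad/s


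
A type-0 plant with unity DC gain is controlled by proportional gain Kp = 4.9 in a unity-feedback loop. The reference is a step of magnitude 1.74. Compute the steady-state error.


e_ss = R/(1 + Kp) = 1.74/(1 + 4.9) = 1.74/5.9000 = 0.2949

0.2949


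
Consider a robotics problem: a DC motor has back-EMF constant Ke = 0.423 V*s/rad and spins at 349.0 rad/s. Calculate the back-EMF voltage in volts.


V_emf = Ke * omega = 0.423*349.0 = 147.6270

147.6270 V


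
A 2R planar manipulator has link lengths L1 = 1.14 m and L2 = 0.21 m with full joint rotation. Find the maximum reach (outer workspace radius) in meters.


r_max = L1 + L2 = 1.14 + 0.21 = 1.3500

1.3500 m


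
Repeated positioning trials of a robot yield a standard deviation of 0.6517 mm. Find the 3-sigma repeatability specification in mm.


repeatability = 3*sigma = 3*0.6517 = 1.9551

1.9551 mm


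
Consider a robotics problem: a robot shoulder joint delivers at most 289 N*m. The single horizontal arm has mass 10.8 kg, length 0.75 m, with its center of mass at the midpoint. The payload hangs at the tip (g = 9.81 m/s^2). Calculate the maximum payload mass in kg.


tau_arm = m_arm*g*(L/2) = 10.8*9.81*0.75/2 = 39.7305 N*m
tau_payload = tau_max - tau_arm = 289 - 39.7305 = 249.2695
m_payload = tau_payload / (g*L) = 249.2695 / (9.81*0.75) = 33.8796

33.8796 kg


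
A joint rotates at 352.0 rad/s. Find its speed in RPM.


RPM = 352.0 * 60/(2*pi) = 3361.3524

3361.3524 RPM


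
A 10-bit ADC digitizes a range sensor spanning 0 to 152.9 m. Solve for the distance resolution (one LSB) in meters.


res = range / 2^n = 152.9/2^10 = 152.9/1024 = 0.1493

0.1493 m


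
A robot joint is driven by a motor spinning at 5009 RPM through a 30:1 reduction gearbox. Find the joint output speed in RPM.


omega_joint = omega_motor / N = 5009 / 30 = 166.9667

166.9667 RPM


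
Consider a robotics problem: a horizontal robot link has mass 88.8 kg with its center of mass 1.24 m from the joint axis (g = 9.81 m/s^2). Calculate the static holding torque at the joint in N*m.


tau = m*g*L = 88.8 * 9.81 * 1.24 = 1080.1987

1080.1987 N*m


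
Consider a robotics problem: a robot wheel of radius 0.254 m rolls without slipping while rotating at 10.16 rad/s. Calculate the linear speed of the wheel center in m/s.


v = omega * r = 10.16 * 0.254 = 2.5806

2.5806 m/s


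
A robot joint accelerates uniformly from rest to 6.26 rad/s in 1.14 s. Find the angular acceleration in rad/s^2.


alpha = delta_omega / t = 6.26 / 1.14 = 5.4912

5.4912 rad/s^2


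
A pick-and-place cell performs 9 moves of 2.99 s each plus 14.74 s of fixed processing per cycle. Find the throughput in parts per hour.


T_cycle = 9*2.99 + 14.74 = 41.6500 s
rate = 3600/T = 86.4346

86.4346 parts/hour


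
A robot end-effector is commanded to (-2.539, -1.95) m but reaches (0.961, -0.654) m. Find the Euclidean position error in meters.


dx = 0.961 - (-2.539) = 3.5000, dy = -0.654 - (-1.95) = 1.2960
err = sqrt(12.250000 + 1.679616) = 3.7322

3.7322 m
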